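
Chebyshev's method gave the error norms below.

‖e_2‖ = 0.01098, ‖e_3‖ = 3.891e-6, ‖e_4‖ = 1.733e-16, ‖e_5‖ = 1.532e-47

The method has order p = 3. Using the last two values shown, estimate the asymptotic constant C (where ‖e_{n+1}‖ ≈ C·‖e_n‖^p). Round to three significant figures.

2.94

C ≈ ‖e_5‖ / ‖e_4‖^3
  = 1.532e-47 / (1.733e-16)^3
  = 1.532e-47 / 5.2047e-48 ≈ 2.9435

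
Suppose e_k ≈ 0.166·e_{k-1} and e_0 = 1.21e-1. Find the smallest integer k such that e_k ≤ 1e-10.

After k steps, e_k ≈ 1.21e-1·0.166^k.
Need 0.166^k ≤ 1e-10/1.21e-1 = 8.26446e-10.
k ≥ ln(8.26446e-10)/ln(0.166) = -20.9139/-1.79577 = 11.646.
Smallest integer k = 12.

12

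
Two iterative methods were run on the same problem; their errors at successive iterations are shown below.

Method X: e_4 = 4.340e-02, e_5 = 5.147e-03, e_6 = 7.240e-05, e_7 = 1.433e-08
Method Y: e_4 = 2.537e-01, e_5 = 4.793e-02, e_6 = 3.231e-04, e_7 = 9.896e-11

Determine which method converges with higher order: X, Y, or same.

Method X: p ≈ ln(1.433e-08/7.240e-05)/ln(7.240e-05/5.147e-03) ≈ 2.00.
Method Y: p ≈ ln(9.896e-11/3.231e-04)/ln(3.231e-04/4.793e-02) ≈ 3.00.
Method Y has the higher order (≈3.0 vs ≈2.0).

Y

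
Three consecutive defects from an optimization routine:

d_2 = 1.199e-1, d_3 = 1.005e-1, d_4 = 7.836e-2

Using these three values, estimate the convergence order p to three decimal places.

p ≈ ln(d_4/d_3) / ln(d_3/d_2)
  = ln(7.836e-2/1.005e-1) / ln(1.005e-1/1.199e-1)
  = ln(0.779701) / ln(0.838198)
  = -0.248845 / -0.176501 ≈ 1.409879

1.410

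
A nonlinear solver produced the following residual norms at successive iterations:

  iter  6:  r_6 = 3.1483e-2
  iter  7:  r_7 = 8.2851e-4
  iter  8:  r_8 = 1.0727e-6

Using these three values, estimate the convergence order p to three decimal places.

1.828

p ≈ ln(r_8/r_7) / ln(r_7/r_6)
  = ln(1.0727e-6/8.2851e-4) / ln(8.2851e-4/3.1483e-2)
  = ln(0.00129473) / ln(0.0263161)
  = -6.649453 / -3.637574 ≈ 1.827991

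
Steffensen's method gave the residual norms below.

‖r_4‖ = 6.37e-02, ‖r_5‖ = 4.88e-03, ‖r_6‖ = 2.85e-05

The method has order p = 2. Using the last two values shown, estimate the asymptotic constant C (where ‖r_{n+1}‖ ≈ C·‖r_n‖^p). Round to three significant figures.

C ≈ ‖r_6‖ / ‖r_5‖^2
  = 2.85e-05 / (4.88e-03)^2
  = 2.85e-05 / 2.38144e-05 ≈ 1.1968

1.20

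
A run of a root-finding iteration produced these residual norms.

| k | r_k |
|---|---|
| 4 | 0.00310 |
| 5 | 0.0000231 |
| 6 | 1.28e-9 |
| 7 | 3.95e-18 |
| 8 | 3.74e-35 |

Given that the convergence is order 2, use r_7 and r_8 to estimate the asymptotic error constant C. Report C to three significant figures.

2.40

C ≈ r_8 / r_7^2
  = 3.74e-35 / (3.95e-18)^2
  = 3.74e-35 / 1.56025e-35 ≈ 2.3971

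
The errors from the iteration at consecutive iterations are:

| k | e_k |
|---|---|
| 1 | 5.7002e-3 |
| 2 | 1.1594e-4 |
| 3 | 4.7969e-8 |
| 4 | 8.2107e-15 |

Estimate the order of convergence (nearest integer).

2

Consecutive ratios: e_4/e_3 = 8.2107e-15/4.7969e-8 = 1.71167e-07, e_3/e_2 = 4.7969e-8/1.1594e-4 = 0.00041374.
p ≈ ln(1.71167e-07)/ln(0.00041374) = -15.5806/-7.7903 ≈ 2.00.
So the convergence is quadratic (order 2).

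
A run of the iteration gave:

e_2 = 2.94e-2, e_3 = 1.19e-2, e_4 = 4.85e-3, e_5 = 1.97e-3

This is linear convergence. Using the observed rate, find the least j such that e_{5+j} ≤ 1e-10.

19

Rate ρ ≈ e_5/e_4 = 1.97e-3/4.85e-3 = 0.4062.
After j more steps, e_{5+j} ≈ 1.97e-3·ρ^j; need ρ^j ≤ 1e-10/1.97e-3 = 5.07614e-08.
j ≥ ln(5.07614e-08)/ln(0.4062) = -16.7961/-0.90091 = 18.643.
So 19 more iterations are needed.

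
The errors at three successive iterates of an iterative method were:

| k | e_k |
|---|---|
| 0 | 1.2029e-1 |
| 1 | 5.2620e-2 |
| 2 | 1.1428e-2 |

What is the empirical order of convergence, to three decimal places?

p ≈ ln(e_2/e_1) / ln(e_1/e_0)
  = ln(1.1428e-2/5.2620e-2) / ln(5.2620e-2/1.2029e-1)
  = ln(0.21718) / ln(0.437443)
  = -1.527029 / -0.826809 ≈ 1.846895

1.847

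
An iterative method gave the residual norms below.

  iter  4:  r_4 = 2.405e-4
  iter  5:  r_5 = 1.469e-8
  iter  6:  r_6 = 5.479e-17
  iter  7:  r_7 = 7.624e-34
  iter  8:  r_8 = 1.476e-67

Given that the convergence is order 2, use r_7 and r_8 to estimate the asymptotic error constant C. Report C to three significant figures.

0.254

C ≈ r_8 / r_7^2
  = 1.476e-67 / (7.624e-34)^2
  = 1.476e-67 / 5.81254e-67 ≈ 0.25393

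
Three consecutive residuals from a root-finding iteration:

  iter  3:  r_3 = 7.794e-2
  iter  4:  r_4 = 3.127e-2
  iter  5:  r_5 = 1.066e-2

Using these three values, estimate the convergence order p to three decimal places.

1.178

p ≈ ln(r_5/r_4) / ln(r_4/r_3)
  = ln(1.066e-2/3.127e-2) / ln(3.127e-2/7.794e-2)
  = ln(0.340902) / ln(0.401206)
  = -1.076160 / -0.913280 ≈ 1.178346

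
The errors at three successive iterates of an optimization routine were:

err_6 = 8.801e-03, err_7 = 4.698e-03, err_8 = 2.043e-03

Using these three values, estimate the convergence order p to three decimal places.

1.327

p ≈ ln(err_8/err_7) / ln(err_7/err_6)
  = ln(2.043e-03/4.698e-03) / ln(4.698e-03/8.801e-03)
  = ln(0.434866) / ln(0.533803)
  = -0.832717 / -0.627728 ≈ 1.326557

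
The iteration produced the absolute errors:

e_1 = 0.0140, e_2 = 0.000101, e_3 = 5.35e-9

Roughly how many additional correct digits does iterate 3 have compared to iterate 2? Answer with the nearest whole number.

Digits gained ≈ log₁₀(e_2/e_3) = log₁₀(0.000101/5.35e-9) = log₁₀(18878.5) ≈ 4.276.

4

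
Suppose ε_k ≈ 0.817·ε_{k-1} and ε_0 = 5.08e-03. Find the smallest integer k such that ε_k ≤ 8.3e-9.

After k steps, ε_k ≈ 5.08e-03·0.817^k.
Need 0.817^k ≤ 8.3e-9/5.08e-03 = 1.63386e-06.
k ≥ ln(1.63386e-06)/ln(0.817) = -13.3246/-0.20212 = 65.924.
Smallest integer k = 66.

66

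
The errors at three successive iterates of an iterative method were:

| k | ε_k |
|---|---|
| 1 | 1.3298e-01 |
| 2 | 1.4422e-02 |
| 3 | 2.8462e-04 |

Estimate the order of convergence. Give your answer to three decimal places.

1.767

p ≈ ln(ε_3/ε_2) / ln(ε_2/ε_1)
  = ln(2.8462e-04/1.4422e-02) / ln(1.4422e-02/1.3298e-01)
  = ln(0.0197351) / ln(0.108452)
  = -3.925357 / -2.221448 ≈ 1.767026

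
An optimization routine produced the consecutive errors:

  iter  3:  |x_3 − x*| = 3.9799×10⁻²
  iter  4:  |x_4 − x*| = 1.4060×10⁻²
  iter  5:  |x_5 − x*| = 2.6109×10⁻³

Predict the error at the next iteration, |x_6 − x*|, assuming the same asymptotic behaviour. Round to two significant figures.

1.7e-4

First estimate the order: p ≈ ln(|x_5 − x*|/|x_4 − x*|) / ln(|x_4 − x*|/|x_3 − x*|) = ln(2.6109×10⁻³/1.4060×10⁻²)/ln(1.4060×10⁻²/3.9799×10⁻²) = ln(0.185697)/ln(0.353275) ≈ 1.6181.
Then |x_6 − x*| ≈ |x_5 − x*|·(|x_5 − x*|/|x_4 − x*|)^p = 2.6109×10⁻³·(0.185697)^1.6181 = 2.6109×10⁻³·0.0655923 ≈ 0.0001713.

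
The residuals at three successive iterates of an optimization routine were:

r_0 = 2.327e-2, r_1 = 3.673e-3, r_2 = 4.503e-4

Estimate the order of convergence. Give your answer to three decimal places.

p ≈ ln(r_2/r_1) / ln(r_1/r_0)
  = ln(4.503e-4/3.673e-3) / ln(3.673e-3/2.327e-2)
  = ln(0.122597) / ln(0.157843)
  = -2.098853 / -1.846154 ≈ 1.136879

1.137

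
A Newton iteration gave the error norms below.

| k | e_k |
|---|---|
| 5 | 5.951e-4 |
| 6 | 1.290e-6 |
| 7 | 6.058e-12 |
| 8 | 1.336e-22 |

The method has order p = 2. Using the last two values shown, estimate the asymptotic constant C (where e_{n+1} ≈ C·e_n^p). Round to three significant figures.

3.64

C ≈ e_8 / e_7^2
  = 1.336e-22 / (6.058e-12)^2
  = 1.336e-22 / 3.66994e-23 ≈ 3.6404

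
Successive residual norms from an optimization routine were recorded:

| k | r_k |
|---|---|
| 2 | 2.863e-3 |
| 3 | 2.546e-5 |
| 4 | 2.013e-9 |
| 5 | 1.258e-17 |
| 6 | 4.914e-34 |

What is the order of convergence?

2

Consecutive ratios: r_6/r_5 = 4.914e-34/1.258e-17 = 3.9062e-17, r_5/r_4 = 1.258e-17/2.013e-9 = 6.24938e-09.
p ≈ ln(3.9062e-17)/ln(6.24938e-09) = -37.7814/-18.8908 ≈ 2.00.
So the convergence is quadratic (order 2).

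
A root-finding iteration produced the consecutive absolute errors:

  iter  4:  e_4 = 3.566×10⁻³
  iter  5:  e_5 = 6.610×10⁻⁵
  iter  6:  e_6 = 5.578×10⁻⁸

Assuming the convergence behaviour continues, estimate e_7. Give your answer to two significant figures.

2.0e-13

First estimate the order: p ≈ ln(e_6/e_5) / ln(e_5/e_4) = ln(5.578×10⁻⁸/6.610×10⁻⁵)/ln(6.610×10⁻⁵/3.566×10⁻³) = ln(0.000843873)/ln(0.0185362) ≈ 1.7747.
Then e_7 ≈ e_6·(e_6/e_5)^p = 5.578×10⁻⁸·(0.000843873)^1.7747 = 5.578×10⁻⁸·3.50804e-06 ≈ 1.957e-13.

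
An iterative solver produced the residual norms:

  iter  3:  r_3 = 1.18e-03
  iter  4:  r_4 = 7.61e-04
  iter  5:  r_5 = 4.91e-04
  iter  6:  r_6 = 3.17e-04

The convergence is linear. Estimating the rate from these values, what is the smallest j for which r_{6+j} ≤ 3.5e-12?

42

Rate ρ ≈ r_6/r_5 = 3.17e-04/4.91e-04 = 0.6456.
After j more steps, r_{6+j} ≈ 3.17e-04·ρ^j; need ρ^j ≤ 3.5e-12/3.17e-04 = 1.1041e-08.
j ≥ ln(1.1041e-08)/ln(0.6456) = -18.3217/-0.43758 = 41.871.
So 42 more iterations are needed.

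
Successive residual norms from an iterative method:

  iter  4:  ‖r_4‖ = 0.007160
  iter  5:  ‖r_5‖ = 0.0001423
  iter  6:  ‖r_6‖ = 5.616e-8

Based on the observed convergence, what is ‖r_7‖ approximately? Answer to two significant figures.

8.7e-15

First estimate the order: p ≈ ln(‖r_6‖/‖r_5‖) / ln(‖r_5‖/‖r_4‖) = ln(5.616e-8/0.0001423)/ln(0.0001423/0.007160) = ln(0.000394659)/ln(0.0198743) ≈ 2.0002.
Then ‖r_7‖ ≈ ‖r_6‖·(‖r_6‖/‖r_5‖)^p = 5.616e-8·(0.000394659)^2.0002 = 5.616e-8·1.55512e-07 ≈ 8.734e-15.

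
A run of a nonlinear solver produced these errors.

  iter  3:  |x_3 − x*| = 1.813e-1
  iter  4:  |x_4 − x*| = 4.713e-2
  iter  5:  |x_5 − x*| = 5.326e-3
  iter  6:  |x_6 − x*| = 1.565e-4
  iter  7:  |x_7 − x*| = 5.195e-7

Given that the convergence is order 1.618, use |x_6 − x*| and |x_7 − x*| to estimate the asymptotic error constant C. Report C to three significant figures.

C ≈ |x_7 − x*| / |x_6 − x*|^1.618
  = 5.195e-7 / (1.565e-4)^1.618
  = 5.195e-7 / 6.96184e-07 ≈ 0.74621

0.746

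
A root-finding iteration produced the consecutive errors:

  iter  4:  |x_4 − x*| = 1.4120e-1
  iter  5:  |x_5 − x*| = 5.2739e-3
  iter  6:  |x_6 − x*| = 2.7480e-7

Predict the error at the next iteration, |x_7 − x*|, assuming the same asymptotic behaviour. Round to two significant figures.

3.9e-20

First estimate the order: p ≈ ln(|x_6 − x*|/|x_5 − x*|) / ln(|x_5 − x*|/|x_4 − x*|) = ln(2.7480e-7/5.2739e-3)/ln(5.2739e-3/1.4120e-1) = ln(5.21057e-05)/ln(0.0373506) ≈ 3.0000.
Then |x_7 − x*| ≈ |x_6 − x*|·(|x_6 − x*|/|x_5 − x*|)^p = 2.7480e-7·(5.21057e-05)^3.0000 = 2.7480e-7·1.41467e-13 ≈ 3.888e-20.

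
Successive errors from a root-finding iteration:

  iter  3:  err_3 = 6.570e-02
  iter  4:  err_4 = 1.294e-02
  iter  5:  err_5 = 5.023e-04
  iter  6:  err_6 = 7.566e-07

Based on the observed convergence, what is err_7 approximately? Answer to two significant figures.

1.7e-12

First estimate the order: p ≈ ln(err_6/err_5) / ln(err_5/err_4) = ln(7.566e-07/5.023e-04)/ln(5.023e-04/1.294e-02) = ln(0.00150627)/ln(0.0388176) ≈ 2.0001.
Then err_7 ≈ err_6·(err_6/err_5)^p = 7.566e-07·(0.00150627)^2.0001 = 7.566e-07·2.26738e-06 ≈ 1.715e-12.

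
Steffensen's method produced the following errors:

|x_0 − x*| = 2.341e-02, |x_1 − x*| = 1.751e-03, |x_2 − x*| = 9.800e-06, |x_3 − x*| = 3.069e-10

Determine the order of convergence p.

2

Consecutive ratios: |x_3 − x*|/|x_2 − x*| = 3.069e-10/9.800e-06 = 3.13163e-05, |x_2 − x*|/|x_1 − x*| = 9.800e-06/1.751e-03 = 0.0055968.
p ≈ ln(3.13163e-05)/ln(0.0055968) = -10.3714/-5.1856 ≈ 2.00.
So the convergence is quadratic (order 2).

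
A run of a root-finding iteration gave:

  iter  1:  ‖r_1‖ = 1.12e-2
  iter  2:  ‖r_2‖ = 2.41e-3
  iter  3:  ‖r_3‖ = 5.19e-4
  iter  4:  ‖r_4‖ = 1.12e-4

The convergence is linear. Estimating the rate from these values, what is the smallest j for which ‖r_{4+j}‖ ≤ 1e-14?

16

Rate ρ ≈ ‖r_4‖/‖r_3‖ = 1.12e-4/5.19e-4 = 0.2158.
After j more steps, ‖r_{4+j}‖ ≈ 1.12e-4·ρ^j; need ρ^j ≤ 1e-14/1.12e-4 = 8.92857e-11.
j ≥ ln(8.92857e-11)/ln(0.2158) = -23.1392/-1.53340 = 15.090.
So 16 more iterations are needed.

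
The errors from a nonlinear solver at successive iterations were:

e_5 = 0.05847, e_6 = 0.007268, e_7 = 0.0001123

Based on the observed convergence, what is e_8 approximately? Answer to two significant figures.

2.7e-8

First estimate the order: p ≈ ln(e_7/e_6) / ln(e_6/e_5) = ln(0.0001123/0.007268)/ln(0.007268/0.05847) = ln(0.0154513)/ln(0.124303) ≈ 2.0000.
Then e_8 ≈ e_7·(e_7/e_6)^p = 0.0001123·(0.0154513)^2.0000 = 0.0001123·0.000238743 ≈ 2.681e-08.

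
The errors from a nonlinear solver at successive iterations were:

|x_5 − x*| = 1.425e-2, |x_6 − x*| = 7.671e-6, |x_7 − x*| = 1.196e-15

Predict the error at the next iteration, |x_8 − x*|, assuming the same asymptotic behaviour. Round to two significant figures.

4.5e-45

First estimate the order: p ≈ ln(|x_7 − x*|/|x_6 − x*|) / ln(|x_6 − x*|/|x_5 − x*|) = ln(1.196e-15/7.671e-6)/ln(7.671e-6/1.425e-2) = ln(1.55912e-10)/ln(0.000538316) ≈ 3.0001.
Then |x_8 − x*| ≈ |x_7 − x*|·(|x_7 − x*|/|x_6 − x*|)^p = 1.196e-15·(1.55912e-10)^3.0001 = 1.196e-15·3.78145e-30 ≈ 4.523e-45.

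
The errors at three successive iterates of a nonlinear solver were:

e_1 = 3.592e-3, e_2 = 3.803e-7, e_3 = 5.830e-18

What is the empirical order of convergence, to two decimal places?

p ≈ ln(e_3/e_2) / ln(e_2/e_1)
  = ln(5.830e-18/3.803e-7) / ln(3.803e-7/3.592e-3)
  = ln(1.533e-11) / ln(0.000105874)
  = -24.90121 / -9.15326 ≈ 2.72047

2.72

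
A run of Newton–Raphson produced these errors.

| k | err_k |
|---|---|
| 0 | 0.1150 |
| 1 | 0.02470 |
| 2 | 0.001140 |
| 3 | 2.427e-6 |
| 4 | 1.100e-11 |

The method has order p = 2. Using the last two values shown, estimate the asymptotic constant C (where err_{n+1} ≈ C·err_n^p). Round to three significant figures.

C ≈ err_4 / err_3^2
  = 1.100e-11 / (2.427e-6)^2
  = 1.100e-11 / 5.89033e-12 ≈ 1.8675

1.87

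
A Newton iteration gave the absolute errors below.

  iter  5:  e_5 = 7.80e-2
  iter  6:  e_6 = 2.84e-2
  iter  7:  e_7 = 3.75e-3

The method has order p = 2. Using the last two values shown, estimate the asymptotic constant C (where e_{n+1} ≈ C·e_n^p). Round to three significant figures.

4.65

C ≈ e_7 / e_6^2
  = 3.75e-3 / (2.84e-2)^2
  = 3.75e-3 / 0.00080656 ≈ 4.6494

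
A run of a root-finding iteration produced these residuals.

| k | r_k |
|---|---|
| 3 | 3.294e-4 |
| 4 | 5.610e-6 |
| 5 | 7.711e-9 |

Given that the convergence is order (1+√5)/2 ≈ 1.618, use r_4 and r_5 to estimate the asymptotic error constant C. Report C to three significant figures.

C ≈ r_5 / r_4^1.618
  = 7.711e-9 / (5.610e-6)^1.618
  = 7.711e-9 / 3.19023e-09 ≈ 2.4171

2.42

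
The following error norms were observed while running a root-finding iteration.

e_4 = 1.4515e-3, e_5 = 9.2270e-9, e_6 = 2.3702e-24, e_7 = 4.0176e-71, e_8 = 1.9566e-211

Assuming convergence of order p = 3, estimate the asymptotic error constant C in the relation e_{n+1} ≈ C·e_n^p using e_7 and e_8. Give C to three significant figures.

3.02

C ≈ e_8 / e_7^3
  = 1.9566e-211 / (4.0176e-71)^3
  = 1.9566e-211 / 6.48485e-212 ≈ 3.0172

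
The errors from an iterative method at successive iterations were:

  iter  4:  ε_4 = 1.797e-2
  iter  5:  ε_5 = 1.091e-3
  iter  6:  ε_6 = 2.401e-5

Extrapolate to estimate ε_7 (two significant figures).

First estimate the order: p ≈ ln(ε_6/ε_5) / ln(ε_5/ε_4) = ln(2.401e-5/1.091e-3)/ln(1.091e-3/1.797e-2) = ln(0.0220073)/ln(0.0607123) ≈ 1.3622.
Then ε_7 ≈ ε_6·(ε_6/ε_5)^p = 2.401e-5·(0.0220073)^1.3622 = 2.401e-5·0.00552388 ≈ 1.326e-07.

1.3e-7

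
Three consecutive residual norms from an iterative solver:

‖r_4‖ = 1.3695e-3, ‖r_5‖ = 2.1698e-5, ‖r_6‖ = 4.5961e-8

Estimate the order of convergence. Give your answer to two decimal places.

p ≈ ln(‖r_6‖/‖r_5‖) / ln(‖r_5‖/‖r_4‖)
  = ln(4.5961e-8/2.1698e-5) / ln(2.1698e-5/1.3695e-3)
  = ln(0.00211821) / ln(0.0158437)
  = -6.15718 / -4.14498 ≈ 1.48545

1.49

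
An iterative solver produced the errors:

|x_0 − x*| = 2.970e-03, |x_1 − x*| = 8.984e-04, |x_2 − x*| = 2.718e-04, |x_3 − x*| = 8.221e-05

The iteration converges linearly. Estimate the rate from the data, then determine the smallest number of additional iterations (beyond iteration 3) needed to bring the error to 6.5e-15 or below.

20

Rate ρ ≈ |x_3 − x*|/|x_2 − x*| = 8.221e-05/2.718e-04 = 0.3025.
After j more steps, |x_{3+j} − x*| ≈ 8.221e-05·ρ^j; need ρ^j ≤ 6.5e-15/8.221e-05 = 7.90658e-11.
j ≥ ln(7.90658e-11)/ln(0.3025) = -23.2607/-1.19567 = 19.454.
So 20 more iterations are needed.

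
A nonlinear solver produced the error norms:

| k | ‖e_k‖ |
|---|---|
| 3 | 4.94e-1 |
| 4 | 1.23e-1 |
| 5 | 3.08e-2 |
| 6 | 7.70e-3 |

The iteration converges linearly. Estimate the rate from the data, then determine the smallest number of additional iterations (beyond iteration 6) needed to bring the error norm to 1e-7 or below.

9

Rate ρ ≈ ‖e_6‖/‖e_5‖ = 7.70e-3/3.08e-2 = 0.2500.
After j more steps, ‖e_{6+j}‖ ≈ 7.70e-3·ρ^j; need ρ^j ≤ 1e-7/7.70e-3 = 1.2987e-05.
j ≥ ln(1.2987e-05)/ln(0.2500) = -11.2516/-1.38629 = 8.116.
So 9 more iterations are needed.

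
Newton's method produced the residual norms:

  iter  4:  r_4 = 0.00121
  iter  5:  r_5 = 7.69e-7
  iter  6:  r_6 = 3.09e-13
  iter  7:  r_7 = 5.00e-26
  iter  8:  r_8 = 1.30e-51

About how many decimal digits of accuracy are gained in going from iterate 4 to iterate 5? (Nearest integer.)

3

Digits gained ≈ log₁₀(r_4/r_5) = log₁₀(0.00121/7.69e-7) = log₁₀(1573.47) ≈ 3.197.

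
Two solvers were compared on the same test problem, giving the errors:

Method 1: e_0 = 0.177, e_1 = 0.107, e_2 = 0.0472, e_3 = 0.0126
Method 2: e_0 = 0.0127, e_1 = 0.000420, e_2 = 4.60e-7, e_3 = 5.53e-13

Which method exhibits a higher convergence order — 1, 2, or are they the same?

Method 1: p ≈ ln(0.0126/0.0472)/ln(0.0472/0.107) ≈ 1.61.
Method 2: p ≈ ln(5.53e-13/4.60e-7)/ln(4.60e-7/0.000420) ≈ 2.00.
Method 2 has the higher order (≈2.0 vs ≈1.6).

2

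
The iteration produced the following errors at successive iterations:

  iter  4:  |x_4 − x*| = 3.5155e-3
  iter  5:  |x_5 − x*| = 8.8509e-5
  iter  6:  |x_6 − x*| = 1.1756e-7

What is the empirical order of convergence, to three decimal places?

p ≈ ln(|x_6 − x*|/|x_5 − x*|) / ln(|x_5 − x*|/|x_4 − x*|)
  = ln(1.1756e-7/8.8509e-5) / ln(8.8509e-5/3.5155e-3)
  = ln(0.00132823) / ln(0.0251768)
  = -6.623908 / -3.681832 ≈ 1.799079

1.799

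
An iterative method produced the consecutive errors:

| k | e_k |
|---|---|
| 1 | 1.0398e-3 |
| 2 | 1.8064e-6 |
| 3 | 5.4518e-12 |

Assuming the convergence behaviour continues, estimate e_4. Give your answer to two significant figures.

5.0e-23

First estimate the order: p ≈ ln(e_3/e_2) / ln(e_2/e_1) = ln(5.4518e-12/1.8064e-6)/ln(1.8064e-6/1.0398e-3) = ln(3.01805e-06)/ln(0.00173726) ≈ 2.0000.
Then e_4 ≈ e_3·(e_3/e_2)^p = 5.4518e-12·(3.01805e-06)^2.0000 = 5.4518e-12·9.10863e-12 ≈ 4.966e-23.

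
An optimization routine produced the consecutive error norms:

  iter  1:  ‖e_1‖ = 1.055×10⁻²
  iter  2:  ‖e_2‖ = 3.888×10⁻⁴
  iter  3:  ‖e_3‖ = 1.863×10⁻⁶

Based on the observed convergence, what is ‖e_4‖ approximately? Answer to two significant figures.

3.3e-10

First estimate the order: p ≈ ln(‖e_3‖/‖e_2‖) / ln(‖e_2‖/‖e_1‖) = ln(1.863×10⁻⁶/3.888×10⁻⁴)/ln(3.888×10⁻⁴/1.055×10⁻²) = ln(0.00479167)/ln(0.0368531) ≈ 1.6180.
Then ‖e_4‖ ≈ ‖e_3‖·(‖e_3‖/‖e_2‖)^p = 1.863×10⁻⁶·(0.00479167)^1.6180 = 1.863×10⁻⁶·0.000176615 ≈ 3.29e-10.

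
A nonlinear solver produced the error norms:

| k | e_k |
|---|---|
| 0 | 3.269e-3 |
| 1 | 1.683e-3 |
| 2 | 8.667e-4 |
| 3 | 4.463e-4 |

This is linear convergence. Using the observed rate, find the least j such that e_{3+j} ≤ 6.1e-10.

Rate ρ ≈ e_3/e_2 = 4.463e-4/8.667e-4 = 0.5149.
After j more steps, e_{3+j} ≈ 4.463e-4·ρ^j; need ρ^j ≤ 6.1e-10/4.463e-4 = 1.36679e-06.
j ≥ ln(1.36679e-06)/ln(0.5149) = -13.5030/-0.66378 = 20.343.
So 21 more iterations are needed.

21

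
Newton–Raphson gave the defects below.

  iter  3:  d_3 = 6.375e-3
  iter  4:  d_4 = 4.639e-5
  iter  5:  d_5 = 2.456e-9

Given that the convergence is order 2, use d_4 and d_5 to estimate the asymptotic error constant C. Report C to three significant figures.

1.14

C ≈ d_5 / d_4^2
  = 2.456e-9 / (4.639e-5)^2
  = 2.456e-9 / 2.15203e-09 ≈ 1.1412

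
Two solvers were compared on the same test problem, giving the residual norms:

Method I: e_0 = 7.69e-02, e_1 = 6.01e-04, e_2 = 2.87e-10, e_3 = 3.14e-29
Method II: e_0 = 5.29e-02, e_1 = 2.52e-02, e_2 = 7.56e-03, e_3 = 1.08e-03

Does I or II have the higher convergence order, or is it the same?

I

Method I: p ≈ ln(3.14e-29/2.87e-10)/ln(2.87e-10/6.01e-04) ≈ 3.00.
Method II: p ≈ ln(1.08e-03/7.56e-03)/ln(7.56e-03/2.52e-02) ≈ 1.62.
Method I has the higher order (≈3.0 vs ≈1.6).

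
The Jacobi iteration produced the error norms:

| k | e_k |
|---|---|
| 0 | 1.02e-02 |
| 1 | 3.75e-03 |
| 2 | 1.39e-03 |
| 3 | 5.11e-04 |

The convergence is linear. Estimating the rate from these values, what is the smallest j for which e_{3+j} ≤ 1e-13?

23

Rate ρ ≈ e_3/e_2 = 5.11e-04/1.39e-03 = 0.3676.
After j more steps, e_{3+j} ≈ 5.11e-04·ρ^j; need ρ^j ≤ 1e-13/5.11e-04 = 1.95695e-10.
j ≥ ln(1.95695e-10)/ln(0.3676) = -22.3545/-1.00076 = 22.338.
So 23 more iterations are needed.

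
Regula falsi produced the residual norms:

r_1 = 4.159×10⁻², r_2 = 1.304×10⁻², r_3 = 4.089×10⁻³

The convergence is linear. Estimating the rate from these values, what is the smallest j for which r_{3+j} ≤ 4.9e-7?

8

Rate ρ ≈ r_3/r_2 = 4.089×10⁻³/1.304×10⁻² = 0.3136.
After j more steps, r_{3+j} ≈ 4.089×10⁻³·ρ^j; need ρ^j ≤ 4.9e-7/4.089×10⁻³ = 0.000119834.
j ≥ ln(0.000119834)/ln(0.3136) = -9.0294/-1.15964 = 7.786.
So 8 more iterations are needed.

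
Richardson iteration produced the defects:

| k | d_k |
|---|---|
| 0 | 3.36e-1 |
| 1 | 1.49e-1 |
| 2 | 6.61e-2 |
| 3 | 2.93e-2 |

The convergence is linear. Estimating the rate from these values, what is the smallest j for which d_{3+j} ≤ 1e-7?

16

Rate ρ ≈ d_3/d_2 = 2.93e-2/6.61e-2 = 0.4433.
After j more steps, d_{3+j} ≈ 2.93e-2·ρ^j; need ρ^j ≤ 1e-7/2.93e-2 = 3.41297e-06.
j ≥ ln(3.41297e-06)/ln(0.4433) = -12.5879/-0.81351 = 15.474.
So 16 more iterations are needed.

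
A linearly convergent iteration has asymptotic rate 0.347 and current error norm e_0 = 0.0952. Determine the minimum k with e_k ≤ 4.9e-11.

21

After k steps, e_k ≈ 0.0952·0.347^k.
Need 0.347^k ≤ 4.9e-11/0.0952 = 5.14706e-10.
k ≥ ln(5.14706e-10)/ln(0.347) = -21.3874/-1.05843 = 20.207.
Smallest integer k = 21.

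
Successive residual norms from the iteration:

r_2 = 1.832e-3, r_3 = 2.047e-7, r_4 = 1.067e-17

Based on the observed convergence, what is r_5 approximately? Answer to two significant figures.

First estimate the order: p ≈ ln(r_4/r_3) / ln(r_3/r_2) = ln(1.067e-17/2.047e-7)/ln(2.047e-7/1.832e-3) = ln(5.21251e-11)/ln(0.000111736) ≈ 2.6021.
Then r_5 ≈ r_4·(r_4/r_3)^p = 1.067e-17·(5.21251e-11)^2.6021 = 1.067e-17·1.74875e-27 ≈ 1.866e-44.

1.9e-44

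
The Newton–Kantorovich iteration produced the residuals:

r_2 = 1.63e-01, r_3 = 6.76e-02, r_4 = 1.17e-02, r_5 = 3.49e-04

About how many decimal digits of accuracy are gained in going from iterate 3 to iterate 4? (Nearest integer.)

1

Digits gained ≈ log₁₀(r_3/r_4) = log₁₀(6.76e-02/1.17e-02) = log₁₀(5.77778) ≈ 0.762.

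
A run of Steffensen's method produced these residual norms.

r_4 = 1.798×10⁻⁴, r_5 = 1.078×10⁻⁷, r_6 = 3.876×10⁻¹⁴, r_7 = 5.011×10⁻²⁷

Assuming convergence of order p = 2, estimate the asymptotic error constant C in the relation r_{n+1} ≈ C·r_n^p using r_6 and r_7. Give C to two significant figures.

3.3

C ≈ r_7 / r_6^2
  = 5.011×10⁻²⁷ / (3.876×10⁻¹⁴)^2
  = 5.011×10⁻²⁷ / 1.50234e-27 ≈ 3.3355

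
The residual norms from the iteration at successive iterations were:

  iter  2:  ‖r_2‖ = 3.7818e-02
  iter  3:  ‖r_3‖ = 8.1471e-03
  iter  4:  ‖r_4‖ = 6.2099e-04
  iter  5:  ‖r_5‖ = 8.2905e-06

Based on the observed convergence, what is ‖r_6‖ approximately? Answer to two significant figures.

6.0e-9

First estimate the order: p ≈ ln(‖r_5‖/‖r_4‖) / ln(‖r_4‖/‖r_3‖) = ln(8.2905e-06/6.2099e-04)/ln(6.2099e-04/8.1471e-03) = ln(0.0133505)/ln(0.0762222) ≈ 1.6768.
Then ‖r_6‖ ≈ ‖r_5‖·(‖r_5‖/‖r_4‖)^p = 8.2905e-06·(0.0133505)^1.6768 = 8.2905e-06·0.000719174 ≈ 5.962e-09.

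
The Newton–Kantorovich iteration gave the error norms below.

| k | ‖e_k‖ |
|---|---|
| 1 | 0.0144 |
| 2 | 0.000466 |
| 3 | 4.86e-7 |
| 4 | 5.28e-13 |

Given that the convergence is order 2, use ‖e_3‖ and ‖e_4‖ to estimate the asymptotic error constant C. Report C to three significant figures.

C ≈ ‖e_4‖ / ‖e_3‖^2
  = 5.28e-13 / (4.86e-7)^2
  = 5.28e-13 / 2.36196e-13 ≈ 2.2354

2.24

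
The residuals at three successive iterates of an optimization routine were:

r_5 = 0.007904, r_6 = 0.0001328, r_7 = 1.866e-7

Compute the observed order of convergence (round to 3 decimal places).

p ≈ ln(r_7/r_6) / ln(r_6/r_5)
  = ln(1.866e-7/0.0001328) / ln(0.0001328/0.007904)
  = ln(0.00140512) / ln(0.0168016)
  = -6.567633 / -4.086281 ≈ 1.607240

1.607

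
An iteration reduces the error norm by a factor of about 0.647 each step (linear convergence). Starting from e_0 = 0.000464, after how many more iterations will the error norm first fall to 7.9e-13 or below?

After k steps, e_k ≈ 0.000464·0.647^k.
Need 0.647^k ≤ 7.9e-13/0.000464 = 1.70259e-09.
k ≥ ln(1.70259e-09)/ln(0.647) = -20.1911/-0.43541 = 46.373.
Smallest integer k = 47.

47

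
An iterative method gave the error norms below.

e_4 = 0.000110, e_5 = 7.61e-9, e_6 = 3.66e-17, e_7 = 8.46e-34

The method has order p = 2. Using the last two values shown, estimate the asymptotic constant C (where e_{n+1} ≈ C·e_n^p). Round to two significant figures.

C ≈ e_7 / e_6^2
  = 8.46e-34 / (3.66e-17)^2
  = 8.46e-34 / 1.33956e-33 ≈ 0.63155

0.63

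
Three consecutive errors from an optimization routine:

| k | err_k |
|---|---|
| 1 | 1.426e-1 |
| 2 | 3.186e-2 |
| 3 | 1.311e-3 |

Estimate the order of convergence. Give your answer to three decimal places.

p ≈ ln(err_3/err_2) / ln(err_2/err_1)
  = ln(1.311e-3/3.186e-2) / ln(3.186e-2/1.426e-1)
  = ln(0.0411488) / ln(0.223422)
  = -3.190561 / -1.498693 ≈ 2.128896

2.129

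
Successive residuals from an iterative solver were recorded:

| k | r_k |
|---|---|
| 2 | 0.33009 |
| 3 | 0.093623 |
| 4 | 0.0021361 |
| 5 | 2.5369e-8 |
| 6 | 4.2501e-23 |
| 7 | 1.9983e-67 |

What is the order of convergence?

3

Consecutive ratios: r_7/r_6 = 1.9983e-67/4.2501e-23 = 4.70177e-45, r_6/r_5 = 4.2501e-23/2.5369e-8 = 1.67531e-15.
p ≈ ln(4.70177e-45)/ln(1.67531e-15) = -102.0684/-34.0228 ≈ 3.00.
So the convergence is cubic (order 3).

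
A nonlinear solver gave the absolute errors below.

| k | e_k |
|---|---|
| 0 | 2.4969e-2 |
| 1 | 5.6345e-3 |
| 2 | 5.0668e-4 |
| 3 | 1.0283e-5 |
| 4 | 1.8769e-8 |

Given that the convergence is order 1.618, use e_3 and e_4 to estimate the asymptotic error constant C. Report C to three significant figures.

C ≈ e_4 / e_3^1.618
  = 1.8769e-8 / (1.0283e-5)^1.618
  = 1.8769e-8 / 8.50374e-09 ≈ 2.2071

2.21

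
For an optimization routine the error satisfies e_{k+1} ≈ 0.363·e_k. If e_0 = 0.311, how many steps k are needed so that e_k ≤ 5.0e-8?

16

After k steps, e_k ≈ 0.311·0.363^k.
Need 0.363^k ≤ 5.0e-8/0.311 = 1.60772e-07.
k ≥ ln(1.60772e-07)/ln(0.363) = -15.6433/-1.01335 = 15.437.
Smallest integer k = 16.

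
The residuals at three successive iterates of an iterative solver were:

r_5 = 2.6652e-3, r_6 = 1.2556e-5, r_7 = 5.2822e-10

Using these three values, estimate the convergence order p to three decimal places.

1.881

p ≈ ln(r_7/r_6) / ln(r_6/r_5)
  = ln(5.2822e-10/1.2556e-5) / ln(1.2556e-5/2.6652e-3)
  = ln(4.20691e-05) / ln(0.00471109)
  = -10.076197 / -5.357836 ≈ 1.880647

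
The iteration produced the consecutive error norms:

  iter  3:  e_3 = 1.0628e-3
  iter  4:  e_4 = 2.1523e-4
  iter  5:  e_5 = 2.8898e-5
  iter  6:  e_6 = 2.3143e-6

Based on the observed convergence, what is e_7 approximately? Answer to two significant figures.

First estimate the order: p ≈ ln(e_6/e_5) / ln(e_5/e_4) = ln(2.3143e-6/2.8898e-5)/ln(2.8898e-5/2.1523e-4) = ln(0.0800851)/ln(0.134266) ≈ 1.2573.
Then e_7 ≈ e_6·(e_6/e_5)^p = 2.3143e-6·(0.0800851)^1.2573 = 2.3143e-6·0.041825 ≈ 9.68e-08.

9.7e-8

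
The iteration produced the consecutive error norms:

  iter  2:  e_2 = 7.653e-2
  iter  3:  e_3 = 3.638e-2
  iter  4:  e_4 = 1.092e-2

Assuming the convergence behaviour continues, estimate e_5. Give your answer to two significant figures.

1.6e-3

First estimate the order: p ≈ ln(e_4/e_3) / ln(e_3/e_2) = ln(1.092e-2/3.638e-2)/ln(3.638e-2/7.653e-2) = ln(0.300165)/ln(0.475369) ≈ 1.6182.
Then e_5 ≈ e_4·(e_4/e_3)^p = 1.092e-2·(0.300165)^1.6182 = 1.092e-2·0.142647 ≈ 0.001558.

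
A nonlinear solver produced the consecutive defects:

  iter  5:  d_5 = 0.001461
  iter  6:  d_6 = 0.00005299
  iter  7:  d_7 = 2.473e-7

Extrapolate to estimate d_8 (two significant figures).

4.2e-11

First estimate the order: p ≈ ln(d_7/d_6) / ln(d_6/d_5) = ln(2.473e-7/0.00005299)/ln(0.00005299/0.001461) = ln(0.00466692)/ln(0.0362697) ≈ 1.6182.
Then d_8 ≈ d_7·(d_7/d_6)^p = 2.473e-7·(0.00466692)^1.6182 = 2.473e-7·0.000169054 ≈ 4.181e-11.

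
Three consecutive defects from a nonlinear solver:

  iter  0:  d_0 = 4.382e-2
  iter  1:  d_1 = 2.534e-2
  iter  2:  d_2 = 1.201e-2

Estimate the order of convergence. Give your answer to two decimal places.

1.36

p ≈ ln(d_2/d_1) / ln(d_1/d_0)
  = ln(1.201e-2/2.534e-2) / ln(2.534e-2/4.382e-2)
  = ln(0.473954) / ln(0.578275)
  = -0.74665 / -0.54771 ≈ 1.36322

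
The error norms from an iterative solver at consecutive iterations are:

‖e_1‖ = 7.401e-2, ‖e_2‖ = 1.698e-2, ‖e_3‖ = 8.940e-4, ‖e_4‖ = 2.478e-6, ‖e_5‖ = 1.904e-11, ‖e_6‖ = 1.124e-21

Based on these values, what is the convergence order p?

2

Consecutive ratios: ‖e_6‖/‖e_5‖ = 1.124e-21/1.904e-11 = 5.90336e-11, ‖e_5‖/‖e_4‖ = 1.904e-11/2.478e-6 = 7.68362e-06.
p ≈ ln(5.90336e-11)/ln(7.68362e-06) = -23.5529/-11.7764 ≈ 2.00.
So the convergence is quadratic (order 2).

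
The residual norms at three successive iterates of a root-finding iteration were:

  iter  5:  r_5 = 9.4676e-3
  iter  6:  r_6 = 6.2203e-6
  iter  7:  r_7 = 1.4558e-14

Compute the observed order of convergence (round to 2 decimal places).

p ≈ ln(r_7/r_6) / ln(r_6/r_5)
  = ln(1.4558e-14/6.2203e-6) / ln(6.2203e-6/9.4676e-3)
  = ln(2.3404e-09) / ln(0.000657009)
  = -19.87294 / -7.32781 ≈ 2.71199

2.71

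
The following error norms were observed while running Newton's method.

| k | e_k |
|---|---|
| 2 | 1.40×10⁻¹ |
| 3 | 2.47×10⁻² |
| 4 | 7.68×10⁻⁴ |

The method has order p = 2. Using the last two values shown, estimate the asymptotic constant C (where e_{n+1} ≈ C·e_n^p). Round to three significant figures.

C ≈ e_4 / e_3^2
  = 7.68×10⁻⁴ / (2.47×10⁻²)^2
  = 7.68×10⁻⁴ / 0.00061009 ≈ 1.2588

1.26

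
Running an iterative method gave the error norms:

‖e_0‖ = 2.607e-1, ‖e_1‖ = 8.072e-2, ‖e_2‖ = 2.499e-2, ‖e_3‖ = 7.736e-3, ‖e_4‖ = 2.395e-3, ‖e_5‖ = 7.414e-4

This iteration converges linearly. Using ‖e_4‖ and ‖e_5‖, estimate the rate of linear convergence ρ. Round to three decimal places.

ρ ≈ ‖e_5‖/‖e_4‖ = 7.414e-4/2.395e-3 = 0.30956

0.310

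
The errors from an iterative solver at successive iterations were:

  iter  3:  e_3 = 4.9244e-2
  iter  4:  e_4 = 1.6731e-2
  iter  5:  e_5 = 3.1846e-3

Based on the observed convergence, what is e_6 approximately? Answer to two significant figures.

2.5e-4

First estimate the order: p ≈ ln(e_5/e_4) / ln(e_4/e_3) = ln(3.1846e-3/1.6731e-2)/ln(1.6731e-2/4.9244e-2) = ln(0.190341)/ln(0.339757) ≈ 1.5367.
Then e_6 ≈ e_5·(e_5/e_4)^p = 3.1846e-3·(0.190341)^1.5367 = 3.1846e-3·0.0781371 ≈ 0.0002488.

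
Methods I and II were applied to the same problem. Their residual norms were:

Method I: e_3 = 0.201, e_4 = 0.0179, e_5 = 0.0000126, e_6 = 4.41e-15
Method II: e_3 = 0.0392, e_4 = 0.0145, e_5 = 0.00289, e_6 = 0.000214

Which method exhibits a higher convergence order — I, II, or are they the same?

I

Method I: p ≈ ln(4.41e-15/0.0000126)/ln(0.0000126/0.0179) ≈ 3.00.
Method II: p ≈ ln(0.000214/0.00289)/ln(0.00289/0.0145) ≈ 1.61.
Method I has the higher order (≈3.0 vs ≈1.6).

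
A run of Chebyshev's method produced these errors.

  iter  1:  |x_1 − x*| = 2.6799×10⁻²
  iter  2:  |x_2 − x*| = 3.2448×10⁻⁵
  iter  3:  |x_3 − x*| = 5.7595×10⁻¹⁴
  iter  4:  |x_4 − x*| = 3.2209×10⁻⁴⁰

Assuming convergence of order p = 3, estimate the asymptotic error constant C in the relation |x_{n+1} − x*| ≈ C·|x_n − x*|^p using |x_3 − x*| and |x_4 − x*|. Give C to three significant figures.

C ≈ |x_4 − x*| / |x_3 − x*|^3
  = 3.2209×10⁻⁴⁰ / (5.7595×10⁻¹⁴)^3
  = 3.2209×10⁻⁴⁰ / 1.91053e-40 ≈ 1.6859

1.69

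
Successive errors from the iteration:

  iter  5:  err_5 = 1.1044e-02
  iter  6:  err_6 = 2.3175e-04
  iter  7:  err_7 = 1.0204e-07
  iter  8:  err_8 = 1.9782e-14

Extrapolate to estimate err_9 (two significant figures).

7.4e-28

First estimate the order: p ≈ ln(err_8/err_7) / ln(err_7/err_6) = ln(1.9782e-14/1.0204e-07)/ln(1.0204e-07/2.3175e-04) = ln(1.93865e-07)/ln(0.000440302) ≈ 2.0000.
Then err_9 ≈ err_8·(err_8/err_7)^p = 1.9782e-14·(1.93865e-07)^2.0000 = 1.9782e-14·3.75836e-14 ≈ 7.435e-28.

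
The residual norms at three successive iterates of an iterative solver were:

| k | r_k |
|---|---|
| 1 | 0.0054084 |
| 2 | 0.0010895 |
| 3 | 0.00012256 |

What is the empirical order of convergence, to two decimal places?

1.36

p ≈ ln(r_3/r_2) / ln(r_2/r_1)
  = ln(0.00012256/0.0010895) / ln(0.0010895/0.0054084)
  = ln(0.112492) / ln(0.201446)
  = -2.18487 / -1.60223 ≈ 1.36364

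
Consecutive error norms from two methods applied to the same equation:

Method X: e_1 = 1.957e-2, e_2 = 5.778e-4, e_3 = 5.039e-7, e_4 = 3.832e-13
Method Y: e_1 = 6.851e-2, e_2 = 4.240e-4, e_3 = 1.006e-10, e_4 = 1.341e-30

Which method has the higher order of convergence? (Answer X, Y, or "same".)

Method X: p ≈ ln(3.832e-13/5.039e-7)/ln(5.039e-7/5.778e-4) ≈ 2.00.
Method Y: p ≈ ln(1.341e-30/1.006e-10)/ln(1.006e-10/4.240e-4) ≈ 3.00.
Method Y has the higher order (≈3.0 vs ≈2.0).

Y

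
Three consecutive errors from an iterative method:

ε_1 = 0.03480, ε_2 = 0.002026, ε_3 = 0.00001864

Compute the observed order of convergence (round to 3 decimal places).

p ≈ ln(ε_3/ε_2) / ln(ε_2/ε_1)
  = ln(0.00001864/0.002026) / ln(0.002026/0.03480)
  = ln(0.00920039) / ln(0.0582184)
  = -4.688509 / -2.843554 ≈ 1.648820

1.649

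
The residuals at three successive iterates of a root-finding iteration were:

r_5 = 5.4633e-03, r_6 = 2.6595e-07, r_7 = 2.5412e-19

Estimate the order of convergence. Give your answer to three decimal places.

2.787

p ≈ ln(r_7/r_6) / ln(r_6/r_5)
  = ln(2.5412e-19/2.6595e-07) / ln(2.6595e-07/5.4633e-03)
  = ln(9.55518e-13) / ln(4.86794e-05)
  = -27.676523 / -9.930255 ≈ 2.787091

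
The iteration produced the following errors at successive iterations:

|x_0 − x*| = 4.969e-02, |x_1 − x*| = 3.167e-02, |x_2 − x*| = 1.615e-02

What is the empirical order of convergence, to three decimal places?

1.495

p ≈ ln(|x_2 − x*|/|x_1 − x*|) / ln(|x_1 − x*|/|x_0 − x*|)
  = ln(1.615e-02/3.167e-02) / ln(3.167e-02/4.969e-02)
  = ln(0.509946) / ln(0.637352)
  = -0.673450 / -0.450433 ≈ 1.495117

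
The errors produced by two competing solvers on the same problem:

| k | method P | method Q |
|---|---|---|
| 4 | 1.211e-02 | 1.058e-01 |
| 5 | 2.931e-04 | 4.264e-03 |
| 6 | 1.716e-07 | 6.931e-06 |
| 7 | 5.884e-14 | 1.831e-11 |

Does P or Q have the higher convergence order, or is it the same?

Method P: p ≈ ln(5.884e-14/1.716e-07)/ln(1.716e-07/2.931e-04) ≈ 2.00.
Method Q: p ≈ ln(1.831e-11/6.931e-06)/ln(6.931e-06/4.264e-03) ≈ 2.00.
Both orders ≈ 2.0 — effectively the same.

same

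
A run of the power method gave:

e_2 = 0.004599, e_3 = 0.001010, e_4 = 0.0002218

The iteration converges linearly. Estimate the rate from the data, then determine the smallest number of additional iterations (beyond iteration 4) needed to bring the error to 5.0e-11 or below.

11

Rate ρ ≈ e_4/e_3 = 0.0002218/0.001010 = 0.2196.
After j more steps, e_{4+j} ≈ 0.0002218·ρ^j; need ρ^j ≤ 5.0e-11/0.0002218 = 2.25428e-07.
j ≥ ln(2.25428e-07)/ln(0.2196) = -15.3053/-1.51595 = 10.096.
So 11 more iterations are needed.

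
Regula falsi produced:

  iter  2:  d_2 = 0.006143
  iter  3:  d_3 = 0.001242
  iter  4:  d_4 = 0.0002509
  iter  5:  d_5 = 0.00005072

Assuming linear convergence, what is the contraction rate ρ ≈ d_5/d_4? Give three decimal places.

0.202

ρ ≈ d_5/d_4 = 0.00005072/0.0002509 = 0.20215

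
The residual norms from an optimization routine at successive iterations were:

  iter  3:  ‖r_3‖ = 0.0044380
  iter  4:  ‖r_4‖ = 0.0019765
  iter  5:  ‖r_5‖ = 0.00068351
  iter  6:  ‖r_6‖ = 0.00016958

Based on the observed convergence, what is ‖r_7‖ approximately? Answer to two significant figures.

2.7e-5

First estimate the order: p ≈ ln(‖r_6‖/‖r_5‖) / ln(‖r_5‖/‖r_4‖) = ln(0.00016958/0.00068351)/ln(0.00068351/0.0019765) = ln(0.248102)/ln(0.345818) ≈ 1.3127.
Then ‖r_7‖ ≈ ‖r_6‖·(‖r_6‖/‖r_5‖)^p = 0.00016958·(0.248102)^1.3127 = 0.00016958·0.160447 ≈ 2.721e-05.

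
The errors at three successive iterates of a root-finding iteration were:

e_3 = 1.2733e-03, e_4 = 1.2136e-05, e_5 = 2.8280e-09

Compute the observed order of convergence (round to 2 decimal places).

p ≈ ln(e_5/e_4) / ln(e_4/e_3)
  = ln(2.8280e-09/1.2136e-05) / ln(1.2136e-05/1.2733e-03)
  = ln(0.000233026) / ln(0.00953114)
  = -8.36436 / -4.65319 ≈ 1.79755

1.80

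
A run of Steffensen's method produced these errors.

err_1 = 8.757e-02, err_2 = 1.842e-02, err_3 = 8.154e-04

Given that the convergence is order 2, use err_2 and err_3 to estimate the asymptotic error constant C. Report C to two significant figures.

2.4

C ≈ err_3 / err_2^2
  = 8.154e-04 / (1.842e-02)^2
  = 8.154e-04 / 0.000339296 ≈ 2.4032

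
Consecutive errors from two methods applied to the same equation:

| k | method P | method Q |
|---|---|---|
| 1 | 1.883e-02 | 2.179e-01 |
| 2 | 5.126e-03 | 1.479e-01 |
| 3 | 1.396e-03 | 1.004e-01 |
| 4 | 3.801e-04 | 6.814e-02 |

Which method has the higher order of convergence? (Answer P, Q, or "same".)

Method P: p ≈ ln(3.801e-04/1.396e-03)/ln(1.396e-03/5.126e-03) ≈ 1.00.
Method Q: p ≈ ln(6.814e-02/1.004e-01)/ln(1.004e-01/1.479e-01) ≈ 1.00.
Both orders ≈ 1.0 — effectively the same.

same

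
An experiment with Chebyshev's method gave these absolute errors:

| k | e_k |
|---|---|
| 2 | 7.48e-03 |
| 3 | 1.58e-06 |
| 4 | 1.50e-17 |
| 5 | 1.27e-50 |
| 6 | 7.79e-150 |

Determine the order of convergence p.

Consecutive ratios: e_6/e_5 = 7.79e-150/1.27e-50 = 6.13386e-100, e_5/e_4 = 1.27e-50/1.50e-17 = 8.46667e-34.
p ≈ ln(6.13386e-100)/ln(8.46667e-34) = -228.4447/-76.1518 ≈ 3.00.
So the convergence is cubic (order 3).

3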